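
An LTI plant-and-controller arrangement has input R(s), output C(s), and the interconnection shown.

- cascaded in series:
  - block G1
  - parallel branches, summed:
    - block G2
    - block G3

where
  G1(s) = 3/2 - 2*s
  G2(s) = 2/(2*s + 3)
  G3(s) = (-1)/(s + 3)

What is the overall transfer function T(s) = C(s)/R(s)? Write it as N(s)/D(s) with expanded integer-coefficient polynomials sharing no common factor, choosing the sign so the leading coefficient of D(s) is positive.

First reduce the diagram to T(s).

(1) combine G2, G3 in parallel -> 3/(2*s^2 + 9*s + 9)
(2) cascade G1, (G2+G3): this yields T(s), and no further normalization is needed

Answer: (9 - 12*s)/(4*s^2 + 18*s + 18)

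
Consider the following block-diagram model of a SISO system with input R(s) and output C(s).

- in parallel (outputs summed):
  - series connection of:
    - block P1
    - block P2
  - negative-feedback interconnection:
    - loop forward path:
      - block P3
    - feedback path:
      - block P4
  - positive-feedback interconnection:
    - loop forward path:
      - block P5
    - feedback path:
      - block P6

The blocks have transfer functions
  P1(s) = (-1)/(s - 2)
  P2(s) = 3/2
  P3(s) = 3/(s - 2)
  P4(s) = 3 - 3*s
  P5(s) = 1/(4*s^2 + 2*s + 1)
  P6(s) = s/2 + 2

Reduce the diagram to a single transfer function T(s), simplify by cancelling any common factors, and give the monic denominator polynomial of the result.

First reduce the diagram to T(s).

1. cascade P1, P2 gives (-3)/(2*s - 4)
2. reduce the feedback loop with forward P3 and return P4 gives (-3)/(8*s - 7)
3. apply the feedback formula to P5, P6 gives 2/(8*s^2 + 3*s - 2)
4. reduce the parallel group (P1*P2), [P3/(1+P3*P4)], [P5/(1-P5*P6)] gives (-240*s^3 + 206*s^2 + 67*s - 10)/(128*s^4 - 320*s^3 + 54*s^2 + 176*s - 56)
The result of step 4 is T(s) in lowest terms. Its denominator has leading coefficient 128; dividing the denominator through by 128 makes it monic.

Answer: s^4 - 5*s^3/2 + 27*s^2/64 + 11*s/8 - 7/16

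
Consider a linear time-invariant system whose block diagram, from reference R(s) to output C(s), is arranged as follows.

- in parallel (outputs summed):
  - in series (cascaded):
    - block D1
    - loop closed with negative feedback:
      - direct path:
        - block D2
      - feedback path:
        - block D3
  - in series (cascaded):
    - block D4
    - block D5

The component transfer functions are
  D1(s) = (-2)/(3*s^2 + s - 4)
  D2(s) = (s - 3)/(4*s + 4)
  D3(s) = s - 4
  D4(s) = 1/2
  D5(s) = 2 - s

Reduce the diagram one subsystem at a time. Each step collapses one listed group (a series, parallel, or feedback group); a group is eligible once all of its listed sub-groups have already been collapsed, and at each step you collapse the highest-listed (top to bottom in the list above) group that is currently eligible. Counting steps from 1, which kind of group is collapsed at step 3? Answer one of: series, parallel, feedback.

(1) feedback reduction of D2, D3
(2) multiply D1, [D2/(1+D2*D3)] (series)
(3) series reduction of D4, D5
(4) add (D1*[D2/(1+D2*D3)]), (D4*D5) (parallel)
At step 3 the group reduced is series.

Hence the answer: series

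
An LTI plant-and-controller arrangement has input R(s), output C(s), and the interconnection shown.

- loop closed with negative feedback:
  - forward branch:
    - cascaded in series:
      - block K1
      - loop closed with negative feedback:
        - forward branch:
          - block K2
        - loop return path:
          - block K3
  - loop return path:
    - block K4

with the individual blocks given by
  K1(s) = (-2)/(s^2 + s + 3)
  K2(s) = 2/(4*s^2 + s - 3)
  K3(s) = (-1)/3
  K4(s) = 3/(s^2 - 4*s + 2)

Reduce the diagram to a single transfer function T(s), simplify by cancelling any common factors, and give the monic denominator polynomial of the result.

Step 1: feedback reduction of K2, K3 gives 6/(12*s^2 + 3*s - 11)
Step 2: reduce the series chain K1, [K2/(1+K2*K3)] gives (-12)/(12*s^4 + 15*s^3 + 28*s^2 - 2*s - 33)
Step 3: apply the feedback formula to (K1*[K2/(1+K2*K3)]), K4 gives (-12*s^2 + 48*s - 24)/(12*s^6 - 33*s^5 - 8*s^4 - 84*s^3 + 31*s^2 + 128*s - 102)
The result of step 3 is T(s) in lowest terms. Its denominator has leading coefficient 12; dividing the denominator through by 12 makes it monic.

Answer: s^6 - 11*s^5/4 - 2*s^4/3 - 7*s^3 + 31*s^2/12 + 32*s/3 - 17/2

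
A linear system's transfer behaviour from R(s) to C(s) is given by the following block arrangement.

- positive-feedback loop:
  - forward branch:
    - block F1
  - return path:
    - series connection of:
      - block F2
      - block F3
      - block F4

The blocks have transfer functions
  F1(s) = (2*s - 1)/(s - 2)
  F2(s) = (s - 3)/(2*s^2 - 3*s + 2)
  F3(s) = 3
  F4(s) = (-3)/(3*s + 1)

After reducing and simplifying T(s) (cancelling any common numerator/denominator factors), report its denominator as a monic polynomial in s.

[1] multiply F2, F3, F4 (series) gives (27 - 9*s)/(6*s^3 - 7*s^2 + 3*s + 2)
[2] collapse the loop (F1 forward, (F2*F3*F4) return) gives (12*s^4 - 20*s^3 + 13*s^2 + s - 2)/(6*s^4 - 19*s^3 + 35*s^2 - 67*s + 23)
Step 2 gives the fully reduced T(s), with no common factor left to cancel. The denominator's leading coefficient is 6, so divide each of its coefficients by 6 to get the monic form.

Therefore the answer is s^4 - 19*s^3/6 + 35*s^2/6 - 67*s/6 + 23/6.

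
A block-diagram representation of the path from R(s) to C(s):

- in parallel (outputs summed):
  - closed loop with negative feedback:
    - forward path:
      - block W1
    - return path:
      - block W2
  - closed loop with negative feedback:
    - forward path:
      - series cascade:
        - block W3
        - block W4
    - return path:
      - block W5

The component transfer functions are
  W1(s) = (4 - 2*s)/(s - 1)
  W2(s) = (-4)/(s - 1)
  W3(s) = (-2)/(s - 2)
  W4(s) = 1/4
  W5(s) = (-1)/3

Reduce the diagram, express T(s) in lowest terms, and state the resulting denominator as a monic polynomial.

Step 1 - apply the feedback formula to W1, W2 gives (-2*s^2 + 6*s - 4)/(s^2 + 6*s - 15)
Step 2 - reduce the series chain W3, W4 gives (-1)/(2*s - 4)
Step 3 - close the feedback loop around (W3*W4), W5 gives (-3)/(6*s - 11)
Step 4 - parallel reduction of [W1/(1+W1*W2)], [(W3*W4)/(1+(W3*W4)*W5)] gives (-12*s^3 + 55*s^2 - 108*s + 89)/(6*s^3 + 25*s^2 - 156*s + 165)
That last expression is T(s), already simplified. Scaling its denominator by 1/6 (the reciprocal of the leading coefficient) yields the monic denominator.

Answer: s^3 + 25*s^2/6 - 26*s + 55/2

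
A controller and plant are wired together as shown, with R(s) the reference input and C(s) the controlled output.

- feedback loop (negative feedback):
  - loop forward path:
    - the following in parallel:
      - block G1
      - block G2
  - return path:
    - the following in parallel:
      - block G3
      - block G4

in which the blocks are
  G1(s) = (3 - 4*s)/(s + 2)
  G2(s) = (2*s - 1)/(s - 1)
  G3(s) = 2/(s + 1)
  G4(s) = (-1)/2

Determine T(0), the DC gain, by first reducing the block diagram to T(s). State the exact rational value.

First reduce the diagram to T(s).

(1) combine G1, G2 in parallel = (-2*s^2 + 10*s - 5)/(s^2 + s - 2)
(2) combine G3, G4 in parallel = (3 - s)/(2*s + 2)
(3) apply the feedback formula to (G1+G2), (G3+G4) = (-4*s^3 + 16*s^2 + 10*s - 10)/(4*s^3 - 12*s^2 + 33*s - 19)
The step-3 result is T(s). Setting s = 0: T(0) = -10/(-19) = 10/19.

Answer: 10/19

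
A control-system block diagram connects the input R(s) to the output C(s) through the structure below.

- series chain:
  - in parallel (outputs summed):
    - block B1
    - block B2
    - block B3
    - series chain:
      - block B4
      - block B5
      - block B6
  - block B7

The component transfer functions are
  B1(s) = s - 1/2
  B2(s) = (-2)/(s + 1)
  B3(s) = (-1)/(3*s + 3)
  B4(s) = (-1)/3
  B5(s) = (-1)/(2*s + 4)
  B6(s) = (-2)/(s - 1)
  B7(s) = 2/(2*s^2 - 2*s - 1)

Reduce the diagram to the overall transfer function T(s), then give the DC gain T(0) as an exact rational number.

Step 1: cascade B4, B5, B6; result (-1)/(3*s^2 + 3*s - 6)
Step 2: reduce the parallel group B1, B2, B3, (B4*B5*B6); result (6*s^4 + 9*s^3 - 26*s^2 - 25*s + 32)/(6*s^3 + 12*s^2 - 6*s - 12)
Step 3: cascade (B1+B2+B3+(B4*B5*B6)), B7; result (6*s^4 + 9*s^3 - 26*s^2 - 25*s + 32)/(6*s^5 + 6*s^4 - 21*s^3 - 12*s^2 + 15*s + 6)
DC gain: substitute s = 0 into T(s) from step 3: T(0) = 32/6 = 16/3.

Therefore the answer is 16/3.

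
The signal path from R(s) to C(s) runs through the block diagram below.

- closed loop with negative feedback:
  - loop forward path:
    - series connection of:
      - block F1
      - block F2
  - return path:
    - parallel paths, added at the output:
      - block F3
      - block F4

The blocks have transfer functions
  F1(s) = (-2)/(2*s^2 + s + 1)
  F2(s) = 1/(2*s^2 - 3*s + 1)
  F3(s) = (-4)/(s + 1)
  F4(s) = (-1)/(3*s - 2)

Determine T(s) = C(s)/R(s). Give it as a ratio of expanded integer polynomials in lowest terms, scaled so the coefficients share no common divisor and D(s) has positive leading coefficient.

1. reduce the series chain F1, F2: (-2)/(4*s^4 - 4*s^3 + s^2 - 2*s + 1)
2. combine F3, F4 in parallel: (7 - 13*s)/(3*s^2 + s - 2)
3. apply the feedback formula to (F1*F2), (F3+F4); the result is T(s) itself (integer coefficients, no common factor, positive leading denominator coefficient)

Answer: (-6*s^2 - 2*s + 4)/(12*s^6 - 8*s^5 - 9*s^4 + 3*s^3 - s^2 + 31*s - 16)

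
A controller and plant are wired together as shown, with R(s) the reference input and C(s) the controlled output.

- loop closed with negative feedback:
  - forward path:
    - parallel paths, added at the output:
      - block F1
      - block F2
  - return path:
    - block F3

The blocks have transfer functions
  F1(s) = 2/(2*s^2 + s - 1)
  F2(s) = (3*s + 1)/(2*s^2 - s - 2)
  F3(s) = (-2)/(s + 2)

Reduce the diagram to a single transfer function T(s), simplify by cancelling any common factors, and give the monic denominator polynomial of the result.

First reduce the diagram to T(s).

(1) sum the parallel branches F1, F2 = (6*s^3 + 9*s^2 - 4*s - 5)/(4*s^4 - 7*s^2 - s + 2)
(2) close the feedback loop around (F1+F2), F3 = (6*s^4 + 21*s^3 + 14*s^2 - 13*s - 10)/(4*s^5 + 8*s^4 - 19*s^3 - 33*s^2 + 8*s + 14)
Step 2 gives the fully reduced T(s), with no common factor left to cancel. The denominator's leading coefficient is 4, so divide each of its coefficients by 4 to get the monic form.

Answer: s^5 + 2*s^4 - 19*s^3/4 - 33*s^2/4 + 2*s + 7/2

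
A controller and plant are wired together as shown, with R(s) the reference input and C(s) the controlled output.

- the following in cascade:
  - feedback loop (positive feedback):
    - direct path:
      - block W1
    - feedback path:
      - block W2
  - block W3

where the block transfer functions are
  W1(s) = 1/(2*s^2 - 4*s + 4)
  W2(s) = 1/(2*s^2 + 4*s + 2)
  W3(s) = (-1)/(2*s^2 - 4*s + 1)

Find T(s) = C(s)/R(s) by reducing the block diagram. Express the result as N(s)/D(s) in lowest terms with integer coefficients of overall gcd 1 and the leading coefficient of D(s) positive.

[1] collapse the loop (W1 forward, W2 return) -> (2*s^2 + 4*s + 2)/(4*s^4 - 4*s^2 + 8*s + 7)
[2] combine [W1/(1-W1*W2)], W3 in series, giving the overall T(s)

Answer: (-2*s^2 - 4*s - 2)/(8*s^6 - 16*s^5 - 4*s^4 + 32*s^3 - 22*s^2 - 20*s + 7)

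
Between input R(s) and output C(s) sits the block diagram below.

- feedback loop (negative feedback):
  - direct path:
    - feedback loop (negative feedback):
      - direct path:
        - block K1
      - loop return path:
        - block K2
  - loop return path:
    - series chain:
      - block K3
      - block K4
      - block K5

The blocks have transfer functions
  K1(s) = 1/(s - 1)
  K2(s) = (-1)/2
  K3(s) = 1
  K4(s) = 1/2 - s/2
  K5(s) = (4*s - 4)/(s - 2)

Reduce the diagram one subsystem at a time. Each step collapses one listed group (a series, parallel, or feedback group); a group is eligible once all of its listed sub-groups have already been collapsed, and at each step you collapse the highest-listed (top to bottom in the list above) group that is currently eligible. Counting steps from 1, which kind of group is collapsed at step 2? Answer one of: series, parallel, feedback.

Step 1: close the feedback loop around K1, K2
Step 2: multiply K3, K4, K5 (series)
Step 3: collapse the loop ([K1/(1+K1*K2)] forward, (K3*K4*K5) return)
So the answer for step 2 is series.

Hence the answer: series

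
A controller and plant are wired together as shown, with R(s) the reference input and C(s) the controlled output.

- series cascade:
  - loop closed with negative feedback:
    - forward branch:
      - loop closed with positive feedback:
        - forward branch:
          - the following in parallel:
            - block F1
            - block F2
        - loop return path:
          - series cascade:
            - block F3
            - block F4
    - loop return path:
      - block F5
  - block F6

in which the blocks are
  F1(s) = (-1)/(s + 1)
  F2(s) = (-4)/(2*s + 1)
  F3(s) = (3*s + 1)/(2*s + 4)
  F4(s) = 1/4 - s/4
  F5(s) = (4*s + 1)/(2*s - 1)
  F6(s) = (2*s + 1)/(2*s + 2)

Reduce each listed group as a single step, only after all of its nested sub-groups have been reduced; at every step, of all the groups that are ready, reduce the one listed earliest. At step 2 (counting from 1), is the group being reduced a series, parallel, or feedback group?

The answer is series.

Reasoning:
Step 1: sum the parallel branches F1, F2
Step 2: series reduction of F3, F4
Step 3: apply the feedback formula to (F1+F2), (F3*F4)
Step 4: apply the feedback formula to [(F1+F2)/(1-(F1+F2)*(F3*F4))], F5
Step 5: reduce the series chain [[(F1+F2)/(1-(F1+F2)*(F3*F4))]/(1+[(F1+F2)/(1-(F1+F2)*(F3*F4))]*F5)], F6
At step 2 the group reduced is series.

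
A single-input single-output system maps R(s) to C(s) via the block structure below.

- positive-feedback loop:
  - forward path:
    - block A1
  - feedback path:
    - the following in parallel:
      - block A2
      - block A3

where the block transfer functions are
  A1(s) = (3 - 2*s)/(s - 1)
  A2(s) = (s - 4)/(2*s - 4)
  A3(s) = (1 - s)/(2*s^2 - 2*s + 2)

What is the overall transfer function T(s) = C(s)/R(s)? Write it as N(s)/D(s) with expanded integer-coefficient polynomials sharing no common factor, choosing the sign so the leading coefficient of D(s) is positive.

Step 1: combine A2, A3 in parallel, giving (s^3 - 6*s^2 + 8*s - 6)/(2*s^3 - 6*s^2 + 6*s - 4)
Step 2: feedback reduction of A1, (A2+A3), giving the overall T(s)

Therefore the answer is (-4*s^4 + 18*s^3 - 30*s^2 + 26*s - 12)/(4*s^4 - 23*s^3 + 46*s^2 - 46*s + 22).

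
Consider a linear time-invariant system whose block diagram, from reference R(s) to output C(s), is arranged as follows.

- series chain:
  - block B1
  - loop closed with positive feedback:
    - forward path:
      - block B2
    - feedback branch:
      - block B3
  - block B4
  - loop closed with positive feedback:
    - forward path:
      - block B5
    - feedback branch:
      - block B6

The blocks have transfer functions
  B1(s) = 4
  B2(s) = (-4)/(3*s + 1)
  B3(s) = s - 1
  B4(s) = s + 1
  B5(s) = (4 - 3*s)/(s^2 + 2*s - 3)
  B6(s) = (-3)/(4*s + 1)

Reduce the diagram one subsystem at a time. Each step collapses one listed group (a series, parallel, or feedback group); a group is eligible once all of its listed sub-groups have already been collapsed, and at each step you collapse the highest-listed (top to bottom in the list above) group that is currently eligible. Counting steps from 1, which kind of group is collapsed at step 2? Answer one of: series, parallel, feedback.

[1] close the feedback loop around B2, B3
[2] reduce the feedback loop with forward B5 and return B6
[3] reduce the series chain B1, [B2/(1-B2*B3)], B4, [B5/(1-B5*B6)]
So the answer for step 2 is feedback.

Therefore the answer is feedback.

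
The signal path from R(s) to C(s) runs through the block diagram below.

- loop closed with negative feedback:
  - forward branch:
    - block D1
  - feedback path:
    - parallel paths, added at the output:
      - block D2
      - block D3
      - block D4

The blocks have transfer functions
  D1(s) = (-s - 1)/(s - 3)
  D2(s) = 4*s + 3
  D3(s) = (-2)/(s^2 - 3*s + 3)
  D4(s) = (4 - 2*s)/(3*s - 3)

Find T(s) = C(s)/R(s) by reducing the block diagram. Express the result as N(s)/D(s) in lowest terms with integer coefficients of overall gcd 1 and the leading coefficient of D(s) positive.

The answer is (3*s^4 - 9*s^3 + 6*s^2 + 9*s - 9)/(12*s^5 - 32*s^4 + 26*s^3 - 14*s^2 + 48*s - 36).

Reasoning:
1. combine D2, D3, D4 in parallel, giving (12*s^4 - 41*s^3 + 46*s^2 - 6*s - 9)/(3*s^3 - 12*s^2 + 18*s - 9)
2. reduce the feedback loop with forward D1 and return (D2+D3+D4): this yields T(s), and no further normalization is needed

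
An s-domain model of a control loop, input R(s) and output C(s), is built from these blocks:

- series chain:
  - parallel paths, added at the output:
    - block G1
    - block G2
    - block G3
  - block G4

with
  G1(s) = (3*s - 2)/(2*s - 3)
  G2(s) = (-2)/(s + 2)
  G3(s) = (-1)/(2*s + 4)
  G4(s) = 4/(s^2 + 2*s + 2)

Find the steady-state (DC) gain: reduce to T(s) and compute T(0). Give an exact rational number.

Step 1 - add G1, G2, G3 (parallel) -> (6*s^2 - 2*s + 7)/(4*s^2 + 2*s - 12)
Step 2 - multiply (G1+G2+G3), G4 (series) -> (12*s^2 - 4*s + 14)/(2*s^4 + 5*s^3 - 10*s - 12)
Step 2 gives the overall T(s). Then T(0) = 14/(-12) = -7/6.

Therefore the answer is -7/6.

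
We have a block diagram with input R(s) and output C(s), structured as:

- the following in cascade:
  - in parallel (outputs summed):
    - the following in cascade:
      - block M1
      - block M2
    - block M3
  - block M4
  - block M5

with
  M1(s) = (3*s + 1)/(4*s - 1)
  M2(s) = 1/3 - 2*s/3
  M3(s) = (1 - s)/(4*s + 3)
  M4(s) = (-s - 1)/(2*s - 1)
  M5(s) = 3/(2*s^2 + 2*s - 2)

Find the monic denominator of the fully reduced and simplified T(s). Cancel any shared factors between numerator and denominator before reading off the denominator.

Reducing step by step:

Step 1 - combine M1, M2 in series -> (-6*s^2 + s + 1)/(12*s - 3)
Step 2 - add (M1*M2), M3 (parallel) -> (-24*s^3 - 26*s^2 + 22*s)/(48*s^2 + 24*s - 9)
Step 3 - reduce the series chain ((M1*M2)+M3), M4, M5 -> (12*s^4 + 25*s^3 + 2*s^2 - 11*s)/(32*s^5 + 32*s^4 - 46*s^3 - 11*s^2 + 17*s - 3)
T(s) is the step-3 result (common factors already cancelled). Leading coefficient of the denominator: 32. Divide through by 32 for the monic polynomial.

Answer: s^5 + s^4 - 23*s^3/16 - 11*s^2/32 + 17*s/32 - 3/32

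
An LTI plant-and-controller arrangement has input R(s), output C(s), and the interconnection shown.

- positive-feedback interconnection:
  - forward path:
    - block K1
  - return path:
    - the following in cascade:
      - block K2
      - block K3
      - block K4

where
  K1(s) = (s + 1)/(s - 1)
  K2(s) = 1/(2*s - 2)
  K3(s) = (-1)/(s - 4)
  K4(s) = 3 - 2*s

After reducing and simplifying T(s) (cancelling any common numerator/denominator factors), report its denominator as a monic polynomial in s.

1. series reduction of K2, K3, K4 -> (2*s - 3)/(2*s^2 - 10*s + 8)
2. apply the feedback formula to K1, (K2*K3*K4) -> (2*s^3 - 8*s^2 - 2*s + 8)/(2*s^3 - 14*s^2 + 19*s - 5)
T(s) is the step-2 result (common factors already cancelled). Leading coefficient of the denominator: 2. Divide through by 2 for the monic polynomial.

Answer: s^3 - 7*s^2 + 19*s/2 - 5/2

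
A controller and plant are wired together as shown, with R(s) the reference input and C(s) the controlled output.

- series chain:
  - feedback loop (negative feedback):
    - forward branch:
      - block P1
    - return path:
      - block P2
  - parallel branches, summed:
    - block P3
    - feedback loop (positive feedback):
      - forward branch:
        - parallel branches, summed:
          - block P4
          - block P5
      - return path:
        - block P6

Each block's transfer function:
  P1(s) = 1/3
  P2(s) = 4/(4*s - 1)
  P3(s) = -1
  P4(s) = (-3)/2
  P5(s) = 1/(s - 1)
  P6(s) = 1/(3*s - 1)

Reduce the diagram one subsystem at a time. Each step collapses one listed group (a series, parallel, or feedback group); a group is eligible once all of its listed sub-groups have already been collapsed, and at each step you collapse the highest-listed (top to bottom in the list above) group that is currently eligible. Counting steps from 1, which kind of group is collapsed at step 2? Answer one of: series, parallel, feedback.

Reducing step by step:

Step 1. reduce the feedback loop with forward P1 and return P2
Step 2. parallel reduction of P4, P5
Step 3. apply the feedback formula to (P4+P5), P6
Step 4. sum the parallel branches P3, [(P4+P5)/(1-(P4+P5)*P6)]
Step 5. multiply [P1/(1+P1*P2)], (P3+[(P4+P5)/(1-(P4+P5)*P6)]) (series)
Step 2 collapses a parallel group.

Answer: parallel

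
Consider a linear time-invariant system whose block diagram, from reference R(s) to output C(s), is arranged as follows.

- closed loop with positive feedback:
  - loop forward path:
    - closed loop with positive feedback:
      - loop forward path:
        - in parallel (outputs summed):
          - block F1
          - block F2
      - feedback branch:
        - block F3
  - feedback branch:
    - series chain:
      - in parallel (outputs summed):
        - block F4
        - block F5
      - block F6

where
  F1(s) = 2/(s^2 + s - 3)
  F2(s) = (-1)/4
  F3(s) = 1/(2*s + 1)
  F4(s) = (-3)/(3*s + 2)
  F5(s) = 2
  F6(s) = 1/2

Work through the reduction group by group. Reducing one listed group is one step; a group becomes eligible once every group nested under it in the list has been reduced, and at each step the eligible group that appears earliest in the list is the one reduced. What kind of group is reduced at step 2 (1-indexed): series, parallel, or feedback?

Reducing step by step:

Step 1: combine F1, F2 in parallel
Step 2: reduce the feedback loop with forward (F1+F2) and return F3
Step 3: sum the parallel branches F4, F5
Step 4: multiply (F4+F5), F6 (series)
Step 5: collapse the loop ([(F1+F2)/(1-(F1+F2)*F3)] forward, ((F4+F5)*F6) return)
The group at step 2 is a feedback group.

Answer: feedback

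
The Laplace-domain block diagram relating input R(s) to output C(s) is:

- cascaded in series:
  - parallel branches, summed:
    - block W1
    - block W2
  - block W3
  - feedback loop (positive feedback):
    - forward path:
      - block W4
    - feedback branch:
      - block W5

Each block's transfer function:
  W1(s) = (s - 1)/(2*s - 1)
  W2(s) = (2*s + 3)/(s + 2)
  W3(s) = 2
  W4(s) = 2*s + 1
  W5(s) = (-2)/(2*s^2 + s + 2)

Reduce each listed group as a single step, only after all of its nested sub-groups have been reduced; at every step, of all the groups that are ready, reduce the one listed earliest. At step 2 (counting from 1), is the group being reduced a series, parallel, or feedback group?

Reducing step by step:

Step 1. add W1, W2 (parallel)
Step 2. apply the feedback formula to W4, W5
Step 3. cascade (W1+W2), W3, [W4/(1-W4*W5)]
The group at step 2 is a feedback group.

Answer: feedback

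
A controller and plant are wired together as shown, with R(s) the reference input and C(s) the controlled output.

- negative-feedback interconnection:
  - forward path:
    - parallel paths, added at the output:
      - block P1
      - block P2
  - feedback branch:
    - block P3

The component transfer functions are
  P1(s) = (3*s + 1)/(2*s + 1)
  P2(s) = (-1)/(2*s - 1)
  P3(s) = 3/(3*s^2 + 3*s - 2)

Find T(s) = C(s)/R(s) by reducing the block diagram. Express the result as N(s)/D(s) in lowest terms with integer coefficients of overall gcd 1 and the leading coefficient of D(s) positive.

[1] sum the parallel branches P1, P2 -> (6*s^2 - 3*s - 2)/(4*s^2 - 1)
[2] apply the feedback formula to (P1+P2), P3, giving the overall T(s)

Hence the answer: (18*s^4 + 9*s^3 - 27*s^2 + 4)/(12*s^4 + 12*s^3 + 7*s^2 - 12*s - 4)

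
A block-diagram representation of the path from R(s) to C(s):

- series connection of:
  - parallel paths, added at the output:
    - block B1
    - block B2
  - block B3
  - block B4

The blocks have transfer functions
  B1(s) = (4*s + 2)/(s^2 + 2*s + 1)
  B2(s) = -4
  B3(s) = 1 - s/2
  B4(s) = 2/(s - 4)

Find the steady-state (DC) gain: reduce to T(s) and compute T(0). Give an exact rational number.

First reduce the diagram to T(s).

Step 1: sum the parallel branches B1, B2 = (-4*s^2 - 4*s - 2)/(s^2 + 2*s + 1)
Step 2: combine (B1+B2), B3, B4 in series = (4*s^3 - 4*s^2 - 6*s - 4)/(s^3 - 2*s^2 - 7*s - 4)
That last expression is T(s); at s = 0 only the constant terms survive, so T(0) = -4/(-4) = 1.

Answer: 1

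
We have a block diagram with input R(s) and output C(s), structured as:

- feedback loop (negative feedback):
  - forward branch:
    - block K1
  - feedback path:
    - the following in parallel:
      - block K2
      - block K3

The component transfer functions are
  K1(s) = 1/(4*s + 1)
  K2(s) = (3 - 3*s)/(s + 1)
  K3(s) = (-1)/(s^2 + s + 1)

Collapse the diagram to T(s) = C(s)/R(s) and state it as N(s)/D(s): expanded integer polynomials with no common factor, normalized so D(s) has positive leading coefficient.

Step 1: add K2, K3 (parallel), giving (-3*s^3 - s + 2)/(s^3 + 2*s^2 + 2*s + 1)
Step 2: collapse the loop (K1 forward, (K2+K3) return), which is the overall transfer function T(s) = C(s)/R(s) in lowest terms

Hence the answer: (s^3 + 2*s^2 + 2*s + 1)/(4*s^4 + 6*s^3 + 10*s^2 + 5*s + 3)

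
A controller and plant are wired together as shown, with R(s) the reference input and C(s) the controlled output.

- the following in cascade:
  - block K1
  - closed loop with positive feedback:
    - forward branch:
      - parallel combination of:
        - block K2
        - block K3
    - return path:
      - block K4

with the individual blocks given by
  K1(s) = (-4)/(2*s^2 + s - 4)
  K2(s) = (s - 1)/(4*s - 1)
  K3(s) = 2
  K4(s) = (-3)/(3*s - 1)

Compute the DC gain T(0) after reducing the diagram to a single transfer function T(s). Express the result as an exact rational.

The answer is -3/8.

Reasoning:
Step 1. sum the parallel branches K2, K3 = (9*s - 3)/(4*s - 1)
Step 2. close the feedback loop around (K2+K3), K4 = (9*s - 3)/(4*s + 8)
Step 3. combine K1, [(K2+K3)/(1-(K2+K3)*K4)] in series = (3 - 9*s)/(2*s^3 + 5*s^2 - 2*s - 8)
DC gain: substitute s = 0 into T(s) from step 3: T(0) = 3/(-8) = -3/8.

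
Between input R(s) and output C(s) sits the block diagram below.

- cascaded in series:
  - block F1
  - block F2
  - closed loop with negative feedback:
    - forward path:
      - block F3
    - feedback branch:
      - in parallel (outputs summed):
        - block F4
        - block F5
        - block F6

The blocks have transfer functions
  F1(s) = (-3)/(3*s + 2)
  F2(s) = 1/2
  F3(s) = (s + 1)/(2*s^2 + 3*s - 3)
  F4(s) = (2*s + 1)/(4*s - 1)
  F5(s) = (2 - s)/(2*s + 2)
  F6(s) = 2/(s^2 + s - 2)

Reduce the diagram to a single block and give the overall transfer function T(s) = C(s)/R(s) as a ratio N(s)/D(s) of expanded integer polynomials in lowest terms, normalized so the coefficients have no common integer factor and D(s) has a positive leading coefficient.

[1] combine F4, F5, F6 in parallel, giving (15*s^3 + 31*s^2 - 18*s - 4)/(8*s^4 + 14*s^3 - 12*s^2 - 14*s + 4)
[2] feedback reduction of F3, (F4+F5+F6), giving (8*s^4 + 14*s^3 - 12*s^2 - 14*s + 4)/(16*s^5 + 36*s^4 - 27*s^3 - 33*s^2 + 48*s - 16)
[3] combine F1, F2, [F3/(1+F3*(F4+F5+F6))] in series, giving the overall T(s)

Hence the answer: (-12*s^4 - 21*s^3 + 18*s^2 + 21*s - 6)/(48*s^6 + 140*s^5 - 9*s^4 - 153*s^3 + 78*s^2 + 48*s - 32)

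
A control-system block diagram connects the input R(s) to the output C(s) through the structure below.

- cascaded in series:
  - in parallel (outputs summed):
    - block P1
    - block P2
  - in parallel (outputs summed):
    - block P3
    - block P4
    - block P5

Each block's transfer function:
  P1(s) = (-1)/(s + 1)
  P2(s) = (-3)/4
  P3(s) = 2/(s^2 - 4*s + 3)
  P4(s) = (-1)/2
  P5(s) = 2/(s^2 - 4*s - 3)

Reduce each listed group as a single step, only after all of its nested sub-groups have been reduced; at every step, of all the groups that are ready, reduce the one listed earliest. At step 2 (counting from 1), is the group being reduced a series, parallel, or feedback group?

Step 1. add P1, P2 (parallel)
Step 2. combine P3, P4, P5 in parallel
Step 3. series reduction of (P1+P2), (P3+P4+P5)
Step 2 collapses a parallel group.

Therefore the answer is parallel.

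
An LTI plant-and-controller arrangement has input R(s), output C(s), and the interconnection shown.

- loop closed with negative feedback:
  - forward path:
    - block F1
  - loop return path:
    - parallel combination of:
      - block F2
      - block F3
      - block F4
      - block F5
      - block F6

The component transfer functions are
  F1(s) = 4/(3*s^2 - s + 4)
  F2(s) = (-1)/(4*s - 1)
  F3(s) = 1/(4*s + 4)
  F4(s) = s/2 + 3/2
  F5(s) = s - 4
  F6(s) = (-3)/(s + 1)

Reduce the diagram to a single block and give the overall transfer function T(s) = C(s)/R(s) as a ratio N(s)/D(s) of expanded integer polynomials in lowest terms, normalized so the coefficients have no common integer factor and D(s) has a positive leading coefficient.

1. reduce the parallel group F2, F3, F4, F5, F6: (24*s^3 - 22*s^2 - 84*s + 17)/(16*s^2 + 12*s - 4)
2. apply the feedback formula to F1, (F2+F3+F4+F5+F6), giving the overall T(s)

Answer: (16*s^2 + 12*s - 4)/(12*s^4 + 29*s^3 - 12*s^2 - 71*s + 13)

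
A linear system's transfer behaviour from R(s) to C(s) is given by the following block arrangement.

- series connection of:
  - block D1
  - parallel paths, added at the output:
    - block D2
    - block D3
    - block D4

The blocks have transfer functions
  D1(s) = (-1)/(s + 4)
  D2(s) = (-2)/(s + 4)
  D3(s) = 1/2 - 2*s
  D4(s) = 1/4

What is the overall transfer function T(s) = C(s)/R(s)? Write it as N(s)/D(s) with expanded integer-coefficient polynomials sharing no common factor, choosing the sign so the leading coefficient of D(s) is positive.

Reducing step by step:

[1] sum the parallel branches D2, D3, D4, giving (-8*s^2 - 29*s + 4)/(4*s + 16)
[2] combine D1, (D2+D3+D4) in series - this is the overall T(s), already in the required normalized form

Answer: (8*s^2 + 29*s - 4)/(4*s^2 + 32*s + 64)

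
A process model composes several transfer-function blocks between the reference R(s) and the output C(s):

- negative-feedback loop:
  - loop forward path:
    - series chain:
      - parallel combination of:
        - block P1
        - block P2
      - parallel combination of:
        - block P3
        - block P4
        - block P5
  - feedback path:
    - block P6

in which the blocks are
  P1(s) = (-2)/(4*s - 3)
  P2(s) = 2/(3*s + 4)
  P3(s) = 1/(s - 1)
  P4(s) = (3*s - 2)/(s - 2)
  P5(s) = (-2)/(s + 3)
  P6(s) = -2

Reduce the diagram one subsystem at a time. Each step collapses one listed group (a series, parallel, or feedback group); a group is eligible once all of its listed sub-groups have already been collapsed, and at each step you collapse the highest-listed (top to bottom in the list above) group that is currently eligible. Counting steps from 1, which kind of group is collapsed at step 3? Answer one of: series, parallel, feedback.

Step 1 - add P1, P2 (parallel)
Step 2 - reduce the parallel group P3, P4, P5
Step 3 - reduce the series chain (P1+P2), (P3+P4+P5)
Step 4 - apply the feedback formula to ((P1+P2)*(P3+P4+P5)), P6
Step 3: series.

Answer: series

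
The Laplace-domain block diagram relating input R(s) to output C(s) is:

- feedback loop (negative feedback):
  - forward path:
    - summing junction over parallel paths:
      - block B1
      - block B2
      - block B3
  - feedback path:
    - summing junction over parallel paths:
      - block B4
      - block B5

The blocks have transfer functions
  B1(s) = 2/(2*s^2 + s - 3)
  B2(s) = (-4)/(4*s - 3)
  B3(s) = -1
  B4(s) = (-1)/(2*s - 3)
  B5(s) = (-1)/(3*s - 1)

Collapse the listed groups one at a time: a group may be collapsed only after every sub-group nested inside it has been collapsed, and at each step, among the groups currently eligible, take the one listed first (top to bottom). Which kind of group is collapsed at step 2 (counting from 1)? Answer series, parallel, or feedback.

[1] sum the parallel branches B1, B2, B3
[2] reduce the parallel group B4, B5
[3] feedback reduction of (B1+B2+B3), (B4+B5)
At step 2 the group reduced is parallel.

Therefore the answer is parallel.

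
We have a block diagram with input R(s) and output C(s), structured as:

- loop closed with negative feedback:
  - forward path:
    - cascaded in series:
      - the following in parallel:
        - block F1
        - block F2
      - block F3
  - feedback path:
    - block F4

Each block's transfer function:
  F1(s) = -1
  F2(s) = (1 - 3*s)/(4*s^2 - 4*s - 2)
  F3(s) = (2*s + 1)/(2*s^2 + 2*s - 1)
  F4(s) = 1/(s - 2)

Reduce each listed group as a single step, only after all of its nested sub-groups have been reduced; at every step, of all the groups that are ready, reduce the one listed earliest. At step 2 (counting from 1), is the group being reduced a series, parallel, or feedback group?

1. combine F1, F2 in parallel
2. cascade (F1+F2), F3
3. reduce the feedback loop with forward ((F1+F2)*F3) and return F4
Step 2 collapses a series group.

Final answer: series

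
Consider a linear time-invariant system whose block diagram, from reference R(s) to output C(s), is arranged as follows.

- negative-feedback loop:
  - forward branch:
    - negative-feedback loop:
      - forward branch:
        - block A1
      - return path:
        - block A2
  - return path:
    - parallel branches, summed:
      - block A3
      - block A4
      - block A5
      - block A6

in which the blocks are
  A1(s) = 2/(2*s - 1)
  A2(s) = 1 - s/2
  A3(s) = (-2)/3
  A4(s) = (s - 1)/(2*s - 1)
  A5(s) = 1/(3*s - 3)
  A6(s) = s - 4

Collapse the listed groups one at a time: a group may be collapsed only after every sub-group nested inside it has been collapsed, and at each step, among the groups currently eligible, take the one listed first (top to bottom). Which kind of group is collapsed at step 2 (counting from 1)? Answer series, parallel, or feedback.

1. apply the feedback formula to A1, A2
2. sum the parallel branches A3, A4, A5, A6
3. apply the feedback formula to [A1/(1+A1*A2)], (A3+A4+A5+A6)
The group at step 2 is a parallel group.

Answer: parallel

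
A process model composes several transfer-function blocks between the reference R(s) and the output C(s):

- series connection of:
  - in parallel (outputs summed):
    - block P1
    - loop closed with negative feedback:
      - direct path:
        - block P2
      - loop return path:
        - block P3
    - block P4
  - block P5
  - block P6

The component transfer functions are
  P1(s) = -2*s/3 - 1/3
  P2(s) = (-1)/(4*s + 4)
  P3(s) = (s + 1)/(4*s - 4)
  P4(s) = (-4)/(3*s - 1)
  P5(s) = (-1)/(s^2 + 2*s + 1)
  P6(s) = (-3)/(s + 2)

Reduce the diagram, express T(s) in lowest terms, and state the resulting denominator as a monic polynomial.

Answer: s^6 + 173*s^5/48 + 19*s^4/8 - 91*s^3/24 - 55*s^2/12 - 5*s/16 + 17/24

Working:
Step 1: feedback reduction of P2, P3, giving (4 - 4*s)/(16*s^2 - s - 17)
Step 2: parallel reduction of P1, [P2/(1+P2*P3)], P4, giving (-96*s^4 - 10*s^3 - 109*s^2 + 76*s + 175)/(144*s^3 - 57*s^2 - 150*s + 51)
Step 3: combine (P1+[P2/(1+P2*P3)]+P4), P5, P6 in series, giving (-96*s^4 - 10*s^3 - 109*s^2 + 76*s + 175)/(48*s^6 + 173*s^5 + 114*s^4 - 182*s^3 - 220*s^2 - 15*s + 34)
No further cancellation is possible in the step-3 result, so that is T(s). Its denominator becomes monic after dividing by the leading coefficient 48.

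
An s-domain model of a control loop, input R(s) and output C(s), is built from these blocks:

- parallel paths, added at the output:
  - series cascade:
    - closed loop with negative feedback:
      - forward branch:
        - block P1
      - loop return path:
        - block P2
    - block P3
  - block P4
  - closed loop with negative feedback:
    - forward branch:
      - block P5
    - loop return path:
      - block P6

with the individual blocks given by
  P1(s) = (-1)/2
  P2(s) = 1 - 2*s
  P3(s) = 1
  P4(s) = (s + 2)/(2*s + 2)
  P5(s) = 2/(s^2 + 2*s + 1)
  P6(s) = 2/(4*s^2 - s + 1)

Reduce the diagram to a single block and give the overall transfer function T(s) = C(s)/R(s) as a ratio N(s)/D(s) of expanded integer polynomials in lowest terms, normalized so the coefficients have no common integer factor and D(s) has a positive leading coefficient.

1. collapse the loop (P1 forward, P2 return) = (-1)/(2*s + 1)
2. reduce the series chain [P1/(1+P1*P2)], P3 = (-1)/(2*s + 1)
3. reduce the feedback loop with forward P5 and return P6 = (8*s^2 - 2*s + 2)/(4*s^4 + 7*s^3 + 3*s^2 + s + 5)
4. combine ([P1/(1+P1*P2)]*P3), P4, [P5/(1+P5*P6)] in parallel, which is the overall transfer function T(s) = C(s)/R(s) in lowest terms

Answer: (8*s^6 + 26*s^5 + 59*s^4 + 51*s^3 + 25*s^2 + 23*s + 4)/(16*s^6 + 52*s^5 + 62*s^4 + 36*s^3 + 32*s^2 + 32*s + 10)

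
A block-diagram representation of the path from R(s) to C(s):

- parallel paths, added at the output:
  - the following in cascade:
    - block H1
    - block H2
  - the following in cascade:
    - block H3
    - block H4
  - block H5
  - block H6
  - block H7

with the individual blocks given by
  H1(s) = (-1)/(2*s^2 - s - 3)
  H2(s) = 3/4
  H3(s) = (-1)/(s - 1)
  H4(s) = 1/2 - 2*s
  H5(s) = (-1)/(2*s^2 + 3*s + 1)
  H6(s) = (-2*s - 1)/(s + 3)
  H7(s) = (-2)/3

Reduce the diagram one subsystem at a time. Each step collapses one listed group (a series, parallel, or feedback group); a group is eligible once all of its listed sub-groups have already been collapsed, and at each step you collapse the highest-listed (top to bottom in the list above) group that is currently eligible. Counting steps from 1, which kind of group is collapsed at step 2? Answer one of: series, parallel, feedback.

Answer: series

Working:
1. cascade H1, H2
2. combine H3, H4 in series
3. parallel reduction of (H1*H2), (H3*H4), H5, H6, H7
So the answer for step 2 is series.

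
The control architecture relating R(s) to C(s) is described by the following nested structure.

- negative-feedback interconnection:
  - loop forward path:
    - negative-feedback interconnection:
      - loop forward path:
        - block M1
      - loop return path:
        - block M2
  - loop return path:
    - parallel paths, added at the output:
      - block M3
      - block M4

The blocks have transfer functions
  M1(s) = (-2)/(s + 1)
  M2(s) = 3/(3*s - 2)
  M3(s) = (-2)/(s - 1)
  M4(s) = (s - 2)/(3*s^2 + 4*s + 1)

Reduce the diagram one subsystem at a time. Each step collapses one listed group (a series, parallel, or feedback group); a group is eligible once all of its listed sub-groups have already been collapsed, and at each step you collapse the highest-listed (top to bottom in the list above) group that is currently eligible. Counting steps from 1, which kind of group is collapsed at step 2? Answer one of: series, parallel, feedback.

The answer is parallel.

Reasoning:
Step 1 - apply the feedback formula to M1, M2
Step 2 - combine M3, M4 in parallel
Step 3 - reduce the feedback loop with forward [M1/(1+M1*M2)] and return (M3+M4)
Step 2 collapses a parallel group.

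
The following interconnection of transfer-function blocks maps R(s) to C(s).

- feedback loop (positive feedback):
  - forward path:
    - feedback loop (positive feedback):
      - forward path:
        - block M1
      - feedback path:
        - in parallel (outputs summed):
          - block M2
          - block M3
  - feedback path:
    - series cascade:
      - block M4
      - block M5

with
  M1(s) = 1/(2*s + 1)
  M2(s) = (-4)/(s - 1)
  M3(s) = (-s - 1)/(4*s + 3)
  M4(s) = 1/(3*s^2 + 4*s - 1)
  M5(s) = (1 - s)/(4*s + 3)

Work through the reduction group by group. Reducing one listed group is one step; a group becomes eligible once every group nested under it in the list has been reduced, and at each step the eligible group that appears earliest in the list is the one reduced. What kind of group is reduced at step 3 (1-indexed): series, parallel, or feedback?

Step 1 - sum the parallel branches M2, M3
Step 2 - apply the feedback formula to M1, (M2+M3)
Step 3 - combine M4, M5 in series
Step 4 - collapse the loop ([M1/(1-M1*(M2+M3))] forward, (M4*M5) return)
Step 3 collapses a series group.

Answer: series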